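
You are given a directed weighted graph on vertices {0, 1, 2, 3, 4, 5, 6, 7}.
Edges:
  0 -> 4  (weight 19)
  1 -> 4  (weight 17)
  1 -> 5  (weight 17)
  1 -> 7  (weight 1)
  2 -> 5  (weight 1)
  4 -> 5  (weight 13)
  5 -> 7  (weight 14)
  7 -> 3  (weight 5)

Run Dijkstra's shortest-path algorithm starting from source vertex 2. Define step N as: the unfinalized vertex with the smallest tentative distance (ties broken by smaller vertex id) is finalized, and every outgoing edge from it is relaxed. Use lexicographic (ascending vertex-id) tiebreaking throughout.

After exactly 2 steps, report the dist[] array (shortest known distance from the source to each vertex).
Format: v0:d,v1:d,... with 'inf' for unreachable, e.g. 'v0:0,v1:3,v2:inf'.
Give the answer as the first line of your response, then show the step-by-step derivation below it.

v0:inf,v1:inf,v2:0,v3:inf,v4:inf,v5:1,v6:inf,v7:15

step 1: dist = v0:inf,v1:inf,v2:0,v3:inf,v4:inf,v5:1,v6:inf,v7:inf
step 2: dist = v0:inf,v1:inf,v2:0,v3:inf,v4:inf,v5:1,v6:inf,v7:15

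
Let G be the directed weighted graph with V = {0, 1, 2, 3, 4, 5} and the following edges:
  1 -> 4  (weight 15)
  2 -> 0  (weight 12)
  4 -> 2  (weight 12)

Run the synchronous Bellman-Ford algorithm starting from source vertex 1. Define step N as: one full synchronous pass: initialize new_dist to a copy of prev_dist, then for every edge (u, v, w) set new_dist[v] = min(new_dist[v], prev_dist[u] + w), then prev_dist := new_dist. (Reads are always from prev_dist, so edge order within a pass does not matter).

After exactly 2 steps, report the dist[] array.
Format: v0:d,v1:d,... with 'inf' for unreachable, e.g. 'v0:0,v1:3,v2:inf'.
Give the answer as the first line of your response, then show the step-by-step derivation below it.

v0:inf,v1:0,v2:27,v3:inf,v4:15,v5:inf

step 1: dist = v0:inf,v1:0,v2:inf,v3:inf,v4:15,v5:inf
step 2: dist = v0:inf,v1:0,v2:27,v3:inf,v4:15,v5:inf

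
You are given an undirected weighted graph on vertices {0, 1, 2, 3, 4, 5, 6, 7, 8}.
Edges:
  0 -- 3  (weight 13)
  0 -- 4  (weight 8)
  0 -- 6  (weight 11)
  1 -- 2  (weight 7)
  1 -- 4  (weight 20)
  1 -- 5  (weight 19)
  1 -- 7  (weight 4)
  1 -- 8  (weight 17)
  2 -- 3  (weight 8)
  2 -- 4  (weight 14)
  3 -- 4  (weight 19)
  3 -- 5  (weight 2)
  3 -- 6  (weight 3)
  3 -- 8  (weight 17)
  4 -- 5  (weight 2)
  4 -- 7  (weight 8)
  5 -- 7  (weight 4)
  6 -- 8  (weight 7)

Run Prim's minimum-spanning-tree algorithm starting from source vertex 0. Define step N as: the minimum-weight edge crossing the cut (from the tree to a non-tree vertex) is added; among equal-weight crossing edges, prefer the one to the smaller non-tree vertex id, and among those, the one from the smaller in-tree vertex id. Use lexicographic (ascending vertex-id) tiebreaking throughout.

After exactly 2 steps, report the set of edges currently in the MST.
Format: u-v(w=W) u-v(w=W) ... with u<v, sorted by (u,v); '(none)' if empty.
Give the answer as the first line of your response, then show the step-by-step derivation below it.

0-4(w=8) 4-5(w=2)

step 1: add edge 0-4 (w=8); MST = {0-4(w=8)}
step 2: add edge 4-5 (w=2); MST = {0-4(w=8) 4-5(w=2)}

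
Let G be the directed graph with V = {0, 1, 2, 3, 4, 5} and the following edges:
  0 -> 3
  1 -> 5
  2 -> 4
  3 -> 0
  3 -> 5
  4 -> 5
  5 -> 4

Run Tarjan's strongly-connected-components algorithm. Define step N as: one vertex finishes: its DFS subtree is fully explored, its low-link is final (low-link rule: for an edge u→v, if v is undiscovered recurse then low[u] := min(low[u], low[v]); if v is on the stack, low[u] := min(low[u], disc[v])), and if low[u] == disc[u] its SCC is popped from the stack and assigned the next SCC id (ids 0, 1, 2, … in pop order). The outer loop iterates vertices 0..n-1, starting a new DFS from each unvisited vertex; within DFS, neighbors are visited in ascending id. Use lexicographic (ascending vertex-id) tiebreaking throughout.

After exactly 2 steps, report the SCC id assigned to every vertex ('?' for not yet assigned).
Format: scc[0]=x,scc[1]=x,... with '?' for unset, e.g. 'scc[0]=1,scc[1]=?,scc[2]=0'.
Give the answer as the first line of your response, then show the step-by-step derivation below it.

scc[0]=?,scc[1]=?,scc[2]=?,scc[3]=?,scc[4]=0,scc[5]=0

step 1: low=(low[0]=0,low[1]=?,low[2]=?,low[3]=0,low[4]=2,low[5]=2); scc=(scc[0]=?,scc[1]=?,scc[2]=?,scc[3]=?,scc[4]=?,scc[5]=?)
step 2: low=(low[0]=0,low[1]=?,low[2]=?,low[3]=0,low[4]=2,low[5]=2); scc=(scc[0]=?,scc[1]=?,scc[2]=?,scc[3]=?,scc[4]=0,scc[5]=0)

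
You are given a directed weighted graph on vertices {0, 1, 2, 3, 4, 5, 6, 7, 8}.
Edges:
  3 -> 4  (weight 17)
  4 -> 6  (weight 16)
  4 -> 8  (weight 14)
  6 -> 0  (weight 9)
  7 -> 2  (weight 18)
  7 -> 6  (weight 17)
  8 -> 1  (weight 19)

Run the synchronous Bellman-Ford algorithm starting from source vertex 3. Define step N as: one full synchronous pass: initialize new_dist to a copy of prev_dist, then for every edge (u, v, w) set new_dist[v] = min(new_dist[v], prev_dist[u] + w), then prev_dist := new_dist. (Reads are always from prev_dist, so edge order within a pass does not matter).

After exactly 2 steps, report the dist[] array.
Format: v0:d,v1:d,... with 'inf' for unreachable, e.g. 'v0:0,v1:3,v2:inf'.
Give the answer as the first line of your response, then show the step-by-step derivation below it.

v0:inf,v1:inf,v2:inf,v3:0,v4:17,v5:inf,v6:33,v7:inf,v8:31

step 1: dist = v0:inf,v1:inf,v2:inf,v3:0,v4:17,v5:inf,v6:inf,v7:inf,v8:inf
step 2: dist = v0:inf,v1:inf,v2:inf,v3:0,v4:17,v5:inf,v6:33,v7:inf,v8:31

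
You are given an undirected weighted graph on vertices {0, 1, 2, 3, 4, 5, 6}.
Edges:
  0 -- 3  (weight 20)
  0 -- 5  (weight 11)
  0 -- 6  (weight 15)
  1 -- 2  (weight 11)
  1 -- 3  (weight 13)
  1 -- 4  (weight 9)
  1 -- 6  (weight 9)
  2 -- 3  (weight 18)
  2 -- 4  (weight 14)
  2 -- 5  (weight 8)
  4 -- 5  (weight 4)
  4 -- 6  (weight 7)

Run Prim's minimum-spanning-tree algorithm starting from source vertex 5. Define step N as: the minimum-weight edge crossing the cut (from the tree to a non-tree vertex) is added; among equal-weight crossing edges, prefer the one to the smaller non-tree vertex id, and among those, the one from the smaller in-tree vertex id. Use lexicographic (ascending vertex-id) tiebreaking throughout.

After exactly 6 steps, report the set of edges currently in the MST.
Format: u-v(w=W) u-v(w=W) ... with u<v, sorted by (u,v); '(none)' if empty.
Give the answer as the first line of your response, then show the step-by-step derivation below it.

0-5(w=11) 1-3(w=13) 1-4(w=9) 2-5(w=8) 4-5(w=4) 4-6(w=7)

step 1: add edge 4-5 (w=4); MST = {4-5(w=4)}
step 2: add edge 4-6 (w=7); MST = {4-5(w=4) 4-6(w=7)}
step 3: add edge 2-5 (w=8); MST = {2-5(w=8) 4-5(w=4) 4-6(w=7)}
step 4: add edge 1-4 (w=9); MST = {1-4(w=9) 2-5(w=8) 4-5(w=4) 4-6(w=7)}
step 5: add edge 0-5 (w=11); MST = {0-5(w=11) 1-4(w=9) 2-5(w=8) 4-5(w=4) 4-6(w=7)}
step 6: add edge 1-3 (w=13); MST = {0-5(w=11) 1-3(w=13) 1-4(w=9) 2-5(w=8) 4-5(w=4) 4-6(w=7)}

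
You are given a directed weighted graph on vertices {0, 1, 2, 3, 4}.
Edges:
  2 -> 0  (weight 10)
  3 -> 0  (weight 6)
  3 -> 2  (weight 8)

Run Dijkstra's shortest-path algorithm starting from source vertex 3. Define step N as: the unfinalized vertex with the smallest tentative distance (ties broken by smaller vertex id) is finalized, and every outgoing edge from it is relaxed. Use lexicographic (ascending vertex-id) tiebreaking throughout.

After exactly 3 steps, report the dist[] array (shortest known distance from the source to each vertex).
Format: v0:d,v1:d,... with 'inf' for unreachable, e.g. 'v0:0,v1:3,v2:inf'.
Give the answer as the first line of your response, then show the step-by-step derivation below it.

v0:6,v1:inf,v2:8,v3:0,v4:inf

step 1: dist = v0:6,v1:inf,v2:8,v3:0,v4:inf
step 2: dist = v0:6,v1:inf,v2:8,v3:0,v4:inf
step 3: dist = v0:6,v1:inf,v2:8,v3:0,v4:inf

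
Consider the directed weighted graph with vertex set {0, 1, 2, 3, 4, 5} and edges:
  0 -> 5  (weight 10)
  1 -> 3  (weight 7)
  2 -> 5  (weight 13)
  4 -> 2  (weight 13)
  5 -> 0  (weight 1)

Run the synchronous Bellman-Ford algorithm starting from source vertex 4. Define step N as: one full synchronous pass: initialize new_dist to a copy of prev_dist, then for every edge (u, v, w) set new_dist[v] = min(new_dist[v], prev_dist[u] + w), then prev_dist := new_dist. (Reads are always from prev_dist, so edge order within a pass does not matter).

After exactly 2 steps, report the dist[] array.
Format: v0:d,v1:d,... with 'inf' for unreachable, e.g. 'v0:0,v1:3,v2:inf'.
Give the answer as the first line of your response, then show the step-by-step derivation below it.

v0:inf,v1:inf,v2:13,v3:inf,v4:0,v5:26

step 1: dist = v0:inf,v1:inf,v2:13,v3:inf,v4:0,v5:inf
step 2: dist = v0:inf,v1:inf,v2:13,v3:inf,v4:0,v5:26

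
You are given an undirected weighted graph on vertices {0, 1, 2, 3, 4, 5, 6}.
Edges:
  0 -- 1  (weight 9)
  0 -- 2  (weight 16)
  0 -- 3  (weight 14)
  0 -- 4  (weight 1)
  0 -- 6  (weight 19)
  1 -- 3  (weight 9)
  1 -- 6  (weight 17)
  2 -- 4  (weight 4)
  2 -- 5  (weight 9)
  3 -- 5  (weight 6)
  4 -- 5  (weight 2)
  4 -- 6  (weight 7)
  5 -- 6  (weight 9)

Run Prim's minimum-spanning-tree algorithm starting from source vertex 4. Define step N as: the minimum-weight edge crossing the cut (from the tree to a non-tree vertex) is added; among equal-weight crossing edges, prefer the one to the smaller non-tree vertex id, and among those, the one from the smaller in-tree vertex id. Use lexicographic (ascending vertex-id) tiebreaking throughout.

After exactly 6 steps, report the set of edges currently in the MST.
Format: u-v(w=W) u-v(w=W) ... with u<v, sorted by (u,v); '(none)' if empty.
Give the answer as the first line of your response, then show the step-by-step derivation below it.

0-1(w=9) 0-4(w=1) 2-4(w=4) 3-5(w=6) 4-5(w=2) 4-6(w=7)

step 1: add edge 0-4 (w=1); MST = {0-4(w=1)}
step 2: add edge 4-5 (w=2); MST = {0-4(w=1) 4-5(w=2)}
step 3: add edge 2-4 (w=4); MST = {0-4(w=1) 2-4(w=4) 4-5(w=2)}
step 4: add edge 3-5 (w=6); MST = {0-4(w=1) 2-4(w=4) 3-5(w=6) 4-5(w=2)}
step 5: add edge 4-6 (w=7); MST = {0-4(w=1) 2-4(w=4) 3-5(w=6) 4-5(w=2) 4-6(w=7)}
step 6: add edge 0-1 (w=9); MST = {0-1(w=9) 0-4(w=1) 2-4(w=4) 3-5(w=6) 4-5(w=2) 4-6(w=7)}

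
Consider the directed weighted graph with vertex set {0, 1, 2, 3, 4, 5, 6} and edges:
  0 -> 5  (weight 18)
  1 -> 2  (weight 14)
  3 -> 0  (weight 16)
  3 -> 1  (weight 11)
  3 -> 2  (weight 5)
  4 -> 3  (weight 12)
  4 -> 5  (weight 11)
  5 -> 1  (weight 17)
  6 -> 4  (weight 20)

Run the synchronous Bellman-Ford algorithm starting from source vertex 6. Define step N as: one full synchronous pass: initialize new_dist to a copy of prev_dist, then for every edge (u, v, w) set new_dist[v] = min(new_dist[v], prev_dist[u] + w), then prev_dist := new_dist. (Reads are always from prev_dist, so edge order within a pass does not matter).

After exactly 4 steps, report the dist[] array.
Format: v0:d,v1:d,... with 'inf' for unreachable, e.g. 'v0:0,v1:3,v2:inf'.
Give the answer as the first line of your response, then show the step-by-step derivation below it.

v0:48,v1:43,v2:37,v3:32,v4:20,v5:31,v6:0

step 1: dist = v0:inf,v1:inf,v2:inf,v3:inf,v4:20,v5:inf,v6:0
step 2: dist = v0:inf,v1:inf,v2:inf,v3:32,v4:20,v5:31,v6:0
step 3: dist = v0:48,v1:43,v2:37,v3:32,v4:20,v5:31,v6:0
step 4: dist = v0:48,v1:43,v2:37,v3:32,v4:20,v5:31,v6:0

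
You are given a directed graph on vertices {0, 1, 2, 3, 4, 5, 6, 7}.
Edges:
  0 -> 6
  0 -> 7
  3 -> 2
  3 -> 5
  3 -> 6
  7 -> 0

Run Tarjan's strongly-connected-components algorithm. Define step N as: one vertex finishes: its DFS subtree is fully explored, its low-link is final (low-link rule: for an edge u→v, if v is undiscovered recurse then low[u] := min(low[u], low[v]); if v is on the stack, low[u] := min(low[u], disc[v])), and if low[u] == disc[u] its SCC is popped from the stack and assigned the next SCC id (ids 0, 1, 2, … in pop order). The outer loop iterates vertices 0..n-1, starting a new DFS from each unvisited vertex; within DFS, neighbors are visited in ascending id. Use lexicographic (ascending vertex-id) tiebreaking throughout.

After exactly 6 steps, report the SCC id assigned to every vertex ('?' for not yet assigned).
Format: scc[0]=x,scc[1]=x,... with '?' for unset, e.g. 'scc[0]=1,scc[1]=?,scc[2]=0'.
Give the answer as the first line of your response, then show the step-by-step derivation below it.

scc[0]=1,scc[1]=2,scc[2]=3,scc[3]=?,scc[4]=?,scc[5]=4,scc[6]=0,scc[7]=1

step 1: low=(low[0]=0,low[1]=?,low[2]=?,low[3]=?,low[4]=?,low[5]=?,low[6]=1,low[7]=?); scc=(scc[0]=?,scc[1]=?,scc[2]=?,scc[3]=?,scc[4]=?,scc[5]=?,scc[6]=0,scc[7]=?)
step 2: low=(low[0]=0,low[1]=?,low[2]=?,low[3]=?,low[4]=?,low[5]=?,low[6]=1,low[7]=0); scc=(scc[0]=?,scc[1]=?,scc[2]=?,scc[3]=?,scc[4]=?,scc[5]=?,scc[6]=0,scc[7]=?)
step 3: low=(low[0]=0,low[1]=?,low[2]=?,low[3]=?,low[4]=?,low[5]=?,low[6]=1,low[7]=0); scc=(scc[0]=1,scc[1]=?,scc[2]=?,scc[3]=?,scc[4]=?,scc[5]=?,scc[6]=0,scc[7]=1)
step 4: low=(low[0]=0,low[1]=3,low[2]=?,low[3]=?,low[4]=?,low[5]=?,low[6]=1,low[7]=0); scc=(scc[0]=1,scc[1]=2,scc[2]=?,scc[3]=?,scc[4]=?,scc[5]=?,scc[6]=0,scc[7]=1)
step 5: low=(low[0]=0,low[1]=3,low[2]=4,low[3]=?,low[4]=?,low[5]=?,low[6]=1,low[7]=0); scc=(scc[0]=1,scc[1]=2,scc[2]=3,scc[3]=?,scc[4]=?,scc[5]=?,scc[6]=0,scc[7]=1)
step 6: low=(low[0]=0,low[1]=3,low[2]=4,low[3]=5,low[4]=?,low[5]=6,low[6]=1,low[7]=0); scc=(scc[0]=1,scc[1]=2,scc[2]=3,scc[3]=?,scc[4]=?,scc[5]=4,scc[6]=0,scc[7]=1)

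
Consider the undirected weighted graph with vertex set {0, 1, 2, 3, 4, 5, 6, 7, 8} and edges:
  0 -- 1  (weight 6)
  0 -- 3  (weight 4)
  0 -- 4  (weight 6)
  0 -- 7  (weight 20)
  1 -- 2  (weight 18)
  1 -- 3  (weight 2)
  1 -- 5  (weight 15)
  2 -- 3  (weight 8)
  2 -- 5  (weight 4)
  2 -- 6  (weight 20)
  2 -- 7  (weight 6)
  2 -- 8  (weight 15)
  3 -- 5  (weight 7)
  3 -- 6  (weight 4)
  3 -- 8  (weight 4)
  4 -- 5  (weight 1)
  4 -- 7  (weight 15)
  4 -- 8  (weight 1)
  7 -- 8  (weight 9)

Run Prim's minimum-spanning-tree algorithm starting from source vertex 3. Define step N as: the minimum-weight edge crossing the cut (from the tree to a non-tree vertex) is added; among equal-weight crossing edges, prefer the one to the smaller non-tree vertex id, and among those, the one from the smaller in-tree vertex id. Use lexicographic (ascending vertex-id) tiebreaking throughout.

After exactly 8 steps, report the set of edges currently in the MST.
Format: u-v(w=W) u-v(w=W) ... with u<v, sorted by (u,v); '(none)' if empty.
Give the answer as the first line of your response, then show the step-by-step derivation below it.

0-3(w=4) 1-3(w=2) 2-5(w=4) 2-7(w=6) 3-6(w=4) 3-8(w=4) 4-5(w=1) 4-8(w=1)

step 1: add edge 1-3 (w=2); MST = {1-3(w=2)}
step 2: add edge 0-3 (w=4); MST = {0-3(w=4) 1-3(w=2)}
step 3: add edge 3-6 (w=4); MST = {0-3(w=4) 1-3(w=2) 3-6(w=4)}
step 4: add edge 3-8 (w=4); MST = {0-3(w=4) 1-3(w=2) 3-6(w=4) 3-8(w=4)}
step 5: add edge 4-8 (w=1); MST = {0-3(w=4) 1-3(w=2) 3-6(w=4) 3-8(w=4) 4-8(w=1)}
step 6: add edge 4-5 (w=1); MST = {0-3(w=4) 1-3(w=2) 3-6(w=4) 3-8(w=4) 4-5(w=1) 4-8(w=1)}
step 7: add edge 2-5 (w=4); MST = {0-3(w=4) 1-3(w=2) 2-5(w=4) 3-6(w=4) 3-8(w=4) 4-5(w=1) 4-8(w=1)}
step 8: add edge 2-7 (w=6); MST = {0-3(w=4) 1-3(w=2) 2-5(w=4) 2-7(w=6) 3-6(w=4) 3-8(w=4) 4-5(w=1) 4-8(w=1)}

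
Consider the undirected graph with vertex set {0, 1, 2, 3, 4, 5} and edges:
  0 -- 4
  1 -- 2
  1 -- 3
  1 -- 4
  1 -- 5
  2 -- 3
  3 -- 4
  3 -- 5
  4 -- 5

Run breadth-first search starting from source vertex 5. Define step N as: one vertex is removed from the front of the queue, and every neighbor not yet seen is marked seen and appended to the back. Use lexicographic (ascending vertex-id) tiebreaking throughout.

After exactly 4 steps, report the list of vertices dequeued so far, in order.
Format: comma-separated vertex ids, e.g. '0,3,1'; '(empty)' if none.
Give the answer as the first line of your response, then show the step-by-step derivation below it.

5,1,3,4

step 1: dequeue 5; queue=[1,3,4]; order=5
step 2: dequeue 1; queue=[3,4,2]; order=5,1
step 3: dequeue 3; queue=[4,2]; order=5,1,3
step 4: dequeue 4; queue=[2,0]; order=5,1,3,4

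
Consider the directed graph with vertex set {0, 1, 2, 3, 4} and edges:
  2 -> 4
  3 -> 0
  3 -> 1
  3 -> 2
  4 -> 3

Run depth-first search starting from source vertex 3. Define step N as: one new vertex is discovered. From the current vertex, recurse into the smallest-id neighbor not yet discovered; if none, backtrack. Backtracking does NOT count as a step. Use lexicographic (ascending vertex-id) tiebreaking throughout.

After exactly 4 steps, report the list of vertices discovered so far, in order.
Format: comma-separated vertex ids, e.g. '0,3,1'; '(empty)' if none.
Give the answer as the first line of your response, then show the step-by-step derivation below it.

3,0,1,2

step 1: discover 3; path=3; order=3
step 2: discover 0; path=3>0; order=3,0
step 3: discover 1; path=3>1; order=3,0,1
step 4: discover 2; path=3>2; order=3,0,1,2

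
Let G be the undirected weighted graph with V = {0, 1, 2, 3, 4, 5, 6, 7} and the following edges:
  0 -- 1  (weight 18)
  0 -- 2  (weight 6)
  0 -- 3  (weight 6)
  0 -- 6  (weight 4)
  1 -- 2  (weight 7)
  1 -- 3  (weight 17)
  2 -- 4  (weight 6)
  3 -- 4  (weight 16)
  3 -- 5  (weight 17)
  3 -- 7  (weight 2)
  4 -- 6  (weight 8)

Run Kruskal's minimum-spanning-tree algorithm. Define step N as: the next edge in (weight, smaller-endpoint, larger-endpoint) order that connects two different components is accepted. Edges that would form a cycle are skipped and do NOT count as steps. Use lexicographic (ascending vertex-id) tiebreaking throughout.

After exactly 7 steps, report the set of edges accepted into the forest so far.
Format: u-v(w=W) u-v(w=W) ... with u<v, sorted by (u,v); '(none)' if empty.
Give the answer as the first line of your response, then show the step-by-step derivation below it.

0-2(w=6) 0-3(w=6) 0-6(w=4) 1-2(w=7) 2-4(w=6) 3-5(w=17) 3-7(w=2)

step 1: add edge 3-7 (w=2); MST = {3-7(w=2)}
step 2: add edge 0-6 (w=4); MST = {0-6(w=4) 3-7(w=2)}
step 3: add edge 0-2 (w=6); MST = {0-2(w=6) 0-6(w=4) 3-7(w=2)}
step 4: add edge 0-3 (w=6); MST = {0-2(w=6) 0-3(w=6) 0-6(w=4) 3-7(w=2)}
step 5: add edge 2-4 (w=6); MST = {0-2(w=6) 0-3(w=6) 0-6(w=4) 2-4(w=6) 3-7(w=2)}
step 6: add edge 1-2 (w=7); MST = {0-2(w=6) 0-3(w=6) 0-6(w=4) 1-2(w=7) 2-4(w=6) 3-7(w=2)}
step 7: add edge 3-5 (w=17); MST = {0-2(w=6) 0-3(w=6) 0-6(w=4) 1-2(w=7) 2-4(w=6) 3-5(w=17) 3-7(w=2)}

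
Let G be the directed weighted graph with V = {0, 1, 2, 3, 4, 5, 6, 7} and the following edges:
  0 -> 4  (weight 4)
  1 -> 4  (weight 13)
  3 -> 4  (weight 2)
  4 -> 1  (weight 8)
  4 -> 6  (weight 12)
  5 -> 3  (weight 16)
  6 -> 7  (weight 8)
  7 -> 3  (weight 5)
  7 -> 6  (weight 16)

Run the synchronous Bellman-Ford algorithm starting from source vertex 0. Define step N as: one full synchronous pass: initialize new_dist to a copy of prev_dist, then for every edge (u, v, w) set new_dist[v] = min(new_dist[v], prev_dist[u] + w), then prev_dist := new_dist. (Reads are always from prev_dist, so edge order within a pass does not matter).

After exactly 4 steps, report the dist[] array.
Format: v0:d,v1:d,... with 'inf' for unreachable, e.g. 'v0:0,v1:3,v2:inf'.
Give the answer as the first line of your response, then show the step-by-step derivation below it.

v0:0,v1:12,v2:inf,v3:29,v4:4,v5:inf,v6:16,v7:24

step 1: dist = v0:0,v1:inf,v2:inf,v3:inf,v4:4,v5:inf,v6:inf,v7:inf
step 2: dist = v0:0,v1:12,v2:inf,v3:inf,v4:4,v5:inf,v6:16,v7:inf
step 3: dist = v0:0,v1:12,v2:inf,v3:inf,v4:4,v5:inf,v6:16,v7:24
step 4: dist = v0:0,v1:12,v2:inf,v3:29,v4:4,v5:inf,v6:16,v7:24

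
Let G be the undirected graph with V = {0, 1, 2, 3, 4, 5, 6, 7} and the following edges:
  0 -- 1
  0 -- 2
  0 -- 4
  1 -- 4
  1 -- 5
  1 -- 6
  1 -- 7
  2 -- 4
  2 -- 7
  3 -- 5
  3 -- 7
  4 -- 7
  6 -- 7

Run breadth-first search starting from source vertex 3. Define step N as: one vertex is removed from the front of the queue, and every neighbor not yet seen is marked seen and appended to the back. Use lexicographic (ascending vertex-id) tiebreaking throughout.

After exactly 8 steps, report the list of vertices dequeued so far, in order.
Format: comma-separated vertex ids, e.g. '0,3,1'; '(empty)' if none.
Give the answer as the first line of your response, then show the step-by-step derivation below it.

3,5,7,1,2,4,6,0

step 1: dequeue 3; queue=[5,7]; order=3
step 2: dequeue 5; queue=[7,1]; order=3,5
step 3: dequeue 7; queue=[1,2,4,6]; order=3,5,7
step 4: dequeue 1; queue=[2,4,6,0]; order=3,5,7,1
step 5: dequeue 2; queue=[4,6,0]; order=3,5,7,1,2
step 6: dequeue 4; queue=[6,0]; order=3,5,7,1,2,4
step 7: dequeue 6; queue=[0]; order=3,5,7,1,2,4,6
step 8: dequeue 0; queue=[(empty)]; order=3,5,7,1,2,4,6,0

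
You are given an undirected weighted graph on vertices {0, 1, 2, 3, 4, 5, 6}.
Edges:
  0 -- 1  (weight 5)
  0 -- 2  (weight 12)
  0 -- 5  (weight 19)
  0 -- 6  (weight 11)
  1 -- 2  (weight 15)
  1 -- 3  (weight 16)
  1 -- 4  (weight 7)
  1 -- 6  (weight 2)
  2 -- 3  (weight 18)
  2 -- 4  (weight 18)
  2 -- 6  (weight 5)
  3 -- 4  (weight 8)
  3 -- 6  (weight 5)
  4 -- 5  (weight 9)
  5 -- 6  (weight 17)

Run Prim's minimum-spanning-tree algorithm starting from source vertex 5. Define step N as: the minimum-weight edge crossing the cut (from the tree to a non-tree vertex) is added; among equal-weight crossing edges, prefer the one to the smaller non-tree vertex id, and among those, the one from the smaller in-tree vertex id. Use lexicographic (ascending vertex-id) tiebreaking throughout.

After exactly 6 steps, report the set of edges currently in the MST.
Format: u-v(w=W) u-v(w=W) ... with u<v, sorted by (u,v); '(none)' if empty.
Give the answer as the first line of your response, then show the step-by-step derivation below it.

0-1(w=5) 1-4(w=7) 1-6(w=2) 2-6(w=5) 3-6(w=5) 4-5(w=9)

step 1: add edge 4-5 (w=9); MST = {4-5(w=9)}
step 2: add edge 1-4 (w=7); MST = {1-4(w=7) 4-5(w=9)}
step 3: add edge 1-6 (w=2); MST = {1-4(w=7) 1-6(w=2) 4-5(w=9)}
step 4: add edge 0-1 (w=5); MST = {0-1(w=5) 1-4(w=7) 1-6(w=2) 4-5(w=9)}
step 5: add edge 2-6 (w=5); MST = {0-1(w=5) 1-4(w=7) 1-6(w=2) 2-6(w=5) 4-5(w=9)}
step 6: add edge 3-6 (w=5); MST = {0-1(w=5) 1-4(w=7) 1-6(w=2) 2-6(w=5) 3-6(w=5) 4-5(w=9)}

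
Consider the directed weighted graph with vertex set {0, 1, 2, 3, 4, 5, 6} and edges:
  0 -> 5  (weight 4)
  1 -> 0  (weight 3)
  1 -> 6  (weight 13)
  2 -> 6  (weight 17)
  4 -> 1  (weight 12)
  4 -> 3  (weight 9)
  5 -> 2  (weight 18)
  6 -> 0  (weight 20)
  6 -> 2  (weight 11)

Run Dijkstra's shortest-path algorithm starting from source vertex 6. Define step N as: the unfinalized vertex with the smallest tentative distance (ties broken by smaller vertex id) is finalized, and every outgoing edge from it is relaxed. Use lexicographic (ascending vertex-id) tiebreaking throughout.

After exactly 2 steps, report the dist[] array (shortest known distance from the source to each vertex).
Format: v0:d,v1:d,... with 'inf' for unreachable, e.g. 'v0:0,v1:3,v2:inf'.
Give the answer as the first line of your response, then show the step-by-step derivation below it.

v0:20,v1:inf,v2:11,v3:inf,v4:inf,v5:inf,v6:0

step 1: dist = v0:20,v1:inf,v2:11,v3:inf,v4:inf,v5:inf,v6:0
step 2: dist = v0:20,v1:inf,v2:11,v3:inf,v4:inf,v5:inf,v6:0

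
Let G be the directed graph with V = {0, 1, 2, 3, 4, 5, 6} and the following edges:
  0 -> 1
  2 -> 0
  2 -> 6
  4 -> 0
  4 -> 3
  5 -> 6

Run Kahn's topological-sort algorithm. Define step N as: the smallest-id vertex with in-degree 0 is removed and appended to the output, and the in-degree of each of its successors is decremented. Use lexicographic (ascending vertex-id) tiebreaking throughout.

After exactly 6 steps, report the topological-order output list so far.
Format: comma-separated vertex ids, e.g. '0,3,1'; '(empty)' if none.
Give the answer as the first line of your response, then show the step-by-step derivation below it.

2,4,0,1,3,5

step 1: output 2; order=[2]; indeg=(1,1,0,1,0,0,1)
step 2: output 4; order=[2,4]; indeg=(0,1,0,0,0,0,1)
step 3: output 0; order=[2,4,0]; indeg=(0,0,0,0,0,0,1)
step 4: output 1; order=[2,4,0,1]; indeg=(0,0,0,0,0,0,1)
step 5: output 3; order=[2,4,0,1,3]; indeg=(0,0,0,0,0,0,1)
step 6: output 5; order=[2,4,0,1,3,5]; indeg=(0,0,0,0,0,0,0)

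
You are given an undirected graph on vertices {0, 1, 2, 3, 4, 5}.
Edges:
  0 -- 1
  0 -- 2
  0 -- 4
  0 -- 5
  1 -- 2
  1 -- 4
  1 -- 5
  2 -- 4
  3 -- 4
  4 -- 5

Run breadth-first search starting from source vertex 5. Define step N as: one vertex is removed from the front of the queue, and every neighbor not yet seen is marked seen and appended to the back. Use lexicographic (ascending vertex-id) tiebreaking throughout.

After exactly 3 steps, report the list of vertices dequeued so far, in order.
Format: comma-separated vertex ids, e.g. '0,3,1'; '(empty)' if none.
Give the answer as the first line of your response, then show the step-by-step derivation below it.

5,0,1

step 1: dequeue 5; queue=[0,1,4]; order=5
step 2: dequeue 0; queue=[1,4,2]; order=5,0
step 3: dequeue 1; queue=[4,2]; order=5,0,1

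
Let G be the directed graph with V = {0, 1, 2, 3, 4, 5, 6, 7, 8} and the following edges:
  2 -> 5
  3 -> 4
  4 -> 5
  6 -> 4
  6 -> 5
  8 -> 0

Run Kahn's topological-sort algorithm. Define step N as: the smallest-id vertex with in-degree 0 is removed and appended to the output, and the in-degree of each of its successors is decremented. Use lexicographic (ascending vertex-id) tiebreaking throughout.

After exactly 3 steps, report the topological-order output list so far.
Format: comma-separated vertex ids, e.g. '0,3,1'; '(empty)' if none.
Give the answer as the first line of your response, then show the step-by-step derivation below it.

1,2,3

step 1: output 1; order=[1]; indeg=(1,0,0,0,2,3,0,0,0)
step 2: output 2; order=[1,2]; indeg=(1,0,0,0,2,2,0,0,0)
step 3: output 3; order=[1,2,3]; indeg=(1,0,0,0,1,2,0,0,0)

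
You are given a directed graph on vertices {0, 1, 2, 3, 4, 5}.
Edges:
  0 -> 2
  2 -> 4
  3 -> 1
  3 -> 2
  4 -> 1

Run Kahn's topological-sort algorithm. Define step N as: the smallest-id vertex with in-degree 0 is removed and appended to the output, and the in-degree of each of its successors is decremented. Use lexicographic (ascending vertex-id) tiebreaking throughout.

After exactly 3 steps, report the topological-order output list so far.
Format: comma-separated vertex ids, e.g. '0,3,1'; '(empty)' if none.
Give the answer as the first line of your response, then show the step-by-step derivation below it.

0,3,2

step 1: output 0; order=[0]; indeg=(0,2,1,0,1,0)
step 2: output 3; order=[0,3]; indeg=(0,1,0,0,1,0)
step 3: output 2; order=[0,3,2]; indeg=(0,1,0,0,0,0)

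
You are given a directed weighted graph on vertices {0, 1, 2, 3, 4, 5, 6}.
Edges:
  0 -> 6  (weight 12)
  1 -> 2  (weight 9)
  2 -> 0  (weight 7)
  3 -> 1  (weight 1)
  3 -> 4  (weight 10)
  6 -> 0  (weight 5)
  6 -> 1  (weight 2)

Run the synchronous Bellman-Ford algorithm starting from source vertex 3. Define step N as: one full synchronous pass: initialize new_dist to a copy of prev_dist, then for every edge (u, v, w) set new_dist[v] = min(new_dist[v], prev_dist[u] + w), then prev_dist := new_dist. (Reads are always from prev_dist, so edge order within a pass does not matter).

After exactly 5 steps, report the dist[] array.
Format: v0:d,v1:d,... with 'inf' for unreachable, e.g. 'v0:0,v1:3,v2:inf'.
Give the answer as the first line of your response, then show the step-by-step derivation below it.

v0:17,v1:1,v2:10,v3:0,v4:10,v5:inf,v6:29

step 1: dist = v0:inf,v1:1,v2:inf,v3:0,v4:10,v5:inf,v6:inf
step 2: dist = v0:inf,v1:1,v2:10,v3:0,v4:10,v5:inf,v6:inf
step 3: dist = v0:17,v1:1,v2:10,v3:0,v4:10,v5:inf,v6:inf
step 4: dist = v0:17,v1:1,v2:10,v3:0,v4:10,v5:inf,v6:29
step 5: dist = v0:17,v1:1,v2:10,v3:0,v4:10,v5:inf,v6:29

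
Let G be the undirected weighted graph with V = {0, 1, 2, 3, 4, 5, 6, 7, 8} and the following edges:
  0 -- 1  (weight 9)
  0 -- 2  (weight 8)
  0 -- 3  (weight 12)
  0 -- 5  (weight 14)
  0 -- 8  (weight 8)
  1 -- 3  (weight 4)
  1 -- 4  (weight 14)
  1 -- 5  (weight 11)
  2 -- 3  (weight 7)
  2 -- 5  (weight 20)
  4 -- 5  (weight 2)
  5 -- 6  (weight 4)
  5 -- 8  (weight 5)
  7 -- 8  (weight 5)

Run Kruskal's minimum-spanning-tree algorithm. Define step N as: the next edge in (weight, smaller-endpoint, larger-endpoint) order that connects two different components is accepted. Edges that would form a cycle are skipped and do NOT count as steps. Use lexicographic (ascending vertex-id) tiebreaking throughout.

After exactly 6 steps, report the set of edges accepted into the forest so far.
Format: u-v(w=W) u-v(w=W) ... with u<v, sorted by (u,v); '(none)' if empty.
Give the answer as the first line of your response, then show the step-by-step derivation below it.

1-3(w=4) 2-3(w=7) 4-5(w=2) 5-6(w=4) 5-8(w=5) 7-8(w=5)

step 1: add edge 4-5 (w=2); MST = {4-5(w=2)}
step 2: add edge 1-3 (w=4); MST = {1-3(w=4) 4-5(w=2)}
step 3: add edge 5-6 (w=4); MST = {1-3(w=4) 4-5(w=2) 5-6(w=4)}
step 4: add edge 5-8 (w=5); MST = {1-3(w=4) 4-5(w=2) 5-6(w=4) 5-8(w=5)}
step 5: add edge 7-8 (w=5); MST = {1-3(w=4) 4-5(w=2) 5-6(w=4) 5-8(w=5) 7-8(w=5)}
step 6: add edge 2-3 (w=7); MST = {1-3(w=4) 2-3(w=7) 4-5(w=2) 5-6(w=4) 5-8(w=5) 7-8(w=5)}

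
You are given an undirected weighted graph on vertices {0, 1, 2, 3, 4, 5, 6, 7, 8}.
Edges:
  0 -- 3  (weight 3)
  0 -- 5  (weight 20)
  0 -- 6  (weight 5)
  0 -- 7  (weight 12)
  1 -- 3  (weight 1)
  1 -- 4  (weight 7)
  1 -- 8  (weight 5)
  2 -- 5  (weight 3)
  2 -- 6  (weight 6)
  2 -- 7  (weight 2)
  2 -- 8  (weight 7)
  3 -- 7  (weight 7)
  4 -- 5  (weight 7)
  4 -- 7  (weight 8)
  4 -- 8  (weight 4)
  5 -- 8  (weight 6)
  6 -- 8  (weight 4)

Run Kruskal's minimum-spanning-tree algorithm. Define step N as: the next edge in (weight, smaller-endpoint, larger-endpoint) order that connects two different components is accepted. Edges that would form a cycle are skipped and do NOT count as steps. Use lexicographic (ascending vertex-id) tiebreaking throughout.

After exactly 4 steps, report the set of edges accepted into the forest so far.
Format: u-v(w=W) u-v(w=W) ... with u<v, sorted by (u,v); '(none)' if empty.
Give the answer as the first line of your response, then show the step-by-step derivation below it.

0-3(w=3) 1-3(w=1) 2-5(w=3) 2-7(w=2)

step 1: add edge 1-3 (w=1); MST = {1-3(w=1)}
step 2: add edge 2-7 (w=2); MST = {1-3(w=1) 2-7(w=2)}
step 3: add edge 0-3 (w=3); MST = {0-3(w=3) 1-3(w=1) 2-7(w=2)}
step 4: add edge 2-5 (w=3); MST = {0-3(w=3) 1-3(w=1) 2-5(w=3) 2-7(w=2)}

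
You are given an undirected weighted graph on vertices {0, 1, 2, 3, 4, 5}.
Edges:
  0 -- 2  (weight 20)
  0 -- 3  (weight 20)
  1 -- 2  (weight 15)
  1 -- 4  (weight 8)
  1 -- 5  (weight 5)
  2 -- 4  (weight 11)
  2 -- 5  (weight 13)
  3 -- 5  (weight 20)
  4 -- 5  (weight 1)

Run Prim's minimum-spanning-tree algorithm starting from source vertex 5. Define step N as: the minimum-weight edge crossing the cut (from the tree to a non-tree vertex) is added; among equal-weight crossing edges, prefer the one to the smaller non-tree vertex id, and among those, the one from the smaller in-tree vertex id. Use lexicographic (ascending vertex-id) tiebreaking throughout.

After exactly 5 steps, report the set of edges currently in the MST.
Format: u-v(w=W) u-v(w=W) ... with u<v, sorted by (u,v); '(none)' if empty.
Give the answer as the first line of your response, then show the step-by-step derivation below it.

0-2(w=20) 0-3(w=20) 1-5(w=5) 2-4(w=11) 4-5(w=1)

step 1: add edge 4-5 (w=1); MST = {4-5(w=1)}
step 2: add edge 1-5 (w=5); MST = {1-5(w=5) 4-5(w=1)}
step 3: add edge 2-4 (w=11); MST = {1-5(w=5) 2-4(w=11) 4-5(w=1)}
step 4: add edge 0-2 (w=20); MST = {0-2(w=20) 1-5(w=5) 2-4(w=11) 4-5(w=1)}
step 5: add edge 0-3 (w=20); MST = {0-2(w=20) 0-3(w=20) 1-5(w=5) 2-4(w=11) 4-5(w=1)}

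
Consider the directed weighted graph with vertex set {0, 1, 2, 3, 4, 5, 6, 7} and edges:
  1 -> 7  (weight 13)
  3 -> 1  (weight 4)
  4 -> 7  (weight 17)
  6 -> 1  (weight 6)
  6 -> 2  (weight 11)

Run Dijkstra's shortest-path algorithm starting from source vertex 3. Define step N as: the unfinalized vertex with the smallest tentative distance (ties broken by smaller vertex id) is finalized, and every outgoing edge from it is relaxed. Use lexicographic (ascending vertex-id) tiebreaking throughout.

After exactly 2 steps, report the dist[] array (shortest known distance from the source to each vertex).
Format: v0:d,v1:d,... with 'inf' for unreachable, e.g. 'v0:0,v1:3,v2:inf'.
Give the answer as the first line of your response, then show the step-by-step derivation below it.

v0:inf,v1:4,v2:inf,v3:0,v4:inf,v5:inf,v6:inf,v7:17

step 1: dist = v0:inf,v1:4,v2:inf,v3:0,v4:inf,v5:inf,v6:inf,v7:inf
step 2: dist = v0:inf,v1:4,v2:inf,v3:0,v4:inf,v5:inf,v6:inf,v7:17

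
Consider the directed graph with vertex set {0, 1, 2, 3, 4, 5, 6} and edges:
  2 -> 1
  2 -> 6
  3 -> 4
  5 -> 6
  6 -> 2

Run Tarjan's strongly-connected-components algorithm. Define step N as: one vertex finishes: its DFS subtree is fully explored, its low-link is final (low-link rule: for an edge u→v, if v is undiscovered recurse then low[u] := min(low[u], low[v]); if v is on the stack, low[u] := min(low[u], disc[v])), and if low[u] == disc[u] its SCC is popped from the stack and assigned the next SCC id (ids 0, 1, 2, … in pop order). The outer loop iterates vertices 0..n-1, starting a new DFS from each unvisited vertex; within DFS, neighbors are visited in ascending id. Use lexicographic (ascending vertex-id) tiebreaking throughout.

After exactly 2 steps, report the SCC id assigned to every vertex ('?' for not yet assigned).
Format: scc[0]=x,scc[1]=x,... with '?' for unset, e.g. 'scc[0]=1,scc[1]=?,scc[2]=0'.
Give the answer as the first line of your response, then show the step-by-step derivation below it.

scc[0]=0,scc[1]=1,scc[2]=?,scc[3]=?,scc[4]=?,scc[5]=?,scc[6]=?

step 1: low=(low[0]=0,low[1]=?,low[2]=?,low[3]=?,low[4]=?,low[5]=?,low[6]=?); scc=(scc[0]=0,scc[1]=?,scc[2]=?,scc[3]=?,scc[4]=?,scc[5]=?,scc[6]=?)
step 2: low=(low[0]=0,low[1]=1,low[2]=?,low[3]=?,low[4]=?,low[5]=?,low[6]=?); scc=(scc[0]=0,scc[1]=1,scc[2]=?,scc[3]=?,scc[4]=?,scc[5]=?,scc[6]=?)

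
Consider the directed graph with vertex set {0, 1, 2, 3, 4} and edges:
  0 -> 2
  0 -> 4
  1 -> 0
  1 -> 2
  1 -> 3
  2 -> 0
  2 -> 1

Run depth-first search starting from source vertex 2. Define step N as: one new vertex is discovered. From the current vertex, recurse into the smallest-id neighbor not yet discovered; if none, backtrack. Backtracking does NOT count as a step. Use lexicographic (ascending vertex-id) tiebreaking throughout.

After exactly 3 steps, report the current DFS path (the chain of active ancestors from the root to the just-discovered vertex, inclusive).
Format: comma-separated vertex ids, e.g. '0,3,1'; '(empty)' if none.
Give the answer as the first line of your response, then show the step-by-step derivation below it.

2,0,4

step 1: discover 2; path=2; order=2
step 2: discover 0; path=2>0; order=2,0
step 3: discover 4; path=2>0>4; order=2,0,4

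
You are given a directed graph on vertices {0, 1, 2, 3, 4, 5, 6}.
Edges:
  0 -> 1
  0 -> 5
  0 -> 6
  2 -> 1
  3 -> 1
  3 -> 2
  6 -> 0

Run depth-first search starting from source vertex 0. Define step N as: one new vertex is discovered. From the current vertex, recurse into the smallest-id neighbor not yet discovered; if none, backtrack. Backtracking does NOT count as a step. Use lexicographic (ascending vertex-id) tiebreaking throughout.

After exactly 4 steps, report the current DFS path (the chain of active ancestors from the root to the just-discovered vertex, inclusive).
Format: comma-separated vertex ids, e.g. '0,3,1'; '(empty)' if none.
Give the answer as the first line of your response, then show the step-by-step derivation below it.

0,6

step 1: discover 0; path=0; order=0
step 2: discover 1; path=0>1; order=0,1
step 3: discover 5; path=0>5; order=0,1,5
step 4: discover 6; path=0>6; order=0,1,5,6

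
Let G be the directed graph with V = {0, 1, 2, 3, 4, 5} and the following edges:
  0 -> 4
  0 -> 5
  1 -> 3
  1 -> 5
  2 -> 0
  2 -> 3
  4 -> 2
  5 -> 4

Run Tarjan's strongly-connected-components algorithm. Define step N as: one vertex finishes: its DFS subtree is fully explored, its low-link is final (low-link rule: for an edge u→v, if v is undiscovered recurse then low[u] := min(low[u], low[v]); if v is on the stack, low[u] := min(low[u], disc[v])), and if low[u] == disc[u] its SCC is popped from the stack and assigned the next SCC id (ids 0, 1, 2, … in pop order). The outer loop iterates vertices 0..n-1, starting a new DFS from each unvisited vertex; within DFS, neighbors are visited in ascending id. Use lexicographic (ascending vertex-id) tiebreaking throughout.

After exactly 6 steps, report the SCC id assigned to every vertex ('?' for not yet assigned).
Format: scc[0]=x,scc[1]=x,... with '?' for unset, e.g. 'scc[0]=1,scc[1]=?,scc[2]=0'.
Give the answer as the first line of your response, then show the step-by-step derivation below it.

scc[0]=1,scc[1]=2,scc[2]=1,scc[3]=0,scc[4]=1,scc[5]=1

step 1: low=(low[0]=0,low[1]=?,low[2]=0,low[3]=3,low[4]=1,low[5]=?); scc=(scc[0]=?,scc[1]=?,scc[2]=?,scc[3]=0,scc[4]=?,scc[5]=?)
step 2: low=(low[0]=0,low[1]=?,low[2]=0,low[3]=3,low[4]=1,low[5]=?); scc=(scc[0]=?,scc[1]=?,scc[2]=?,scc[3]=0,scc[4]=?,scc[5]=?)
step 3: low=(low[0]=0,low[1]=?,low[2]=0,low[3]=3,low[4]=0,low[5]=?); scc=(scc[0]=?,scc[1]=?,scc[2]=?,scc[3]=0,scc[4]=?,scc[5]=?)
step 4: low=(low[0]=0,low[1]=?,low[2]=0,low[3]=3,low[4]=0,low[5]=1); scc=(scc[0]=?,scc[1]=?,scc[2]=?,scc[3]=0,scc[4]=?,scc[5]=?)
step 5: low=(low[0]=0,low[1]=?,low[2]=0,low[3]=3,low[4]=0,low[5]=1); scc=(scc[0]=1,scc[1]=?,scc[2]=1,scc[3]=0,scc[4]=1,scc[5]=1)
step 6: low=(low[0]=0,low[1]=5,low[2]=0,low[3]=3,low[4]=0,low[5]=1); scc=(scc[0]=1,scc[1]=2,scc[2]=1,scc[3]=0,scc[4]=1,scc[5]=1)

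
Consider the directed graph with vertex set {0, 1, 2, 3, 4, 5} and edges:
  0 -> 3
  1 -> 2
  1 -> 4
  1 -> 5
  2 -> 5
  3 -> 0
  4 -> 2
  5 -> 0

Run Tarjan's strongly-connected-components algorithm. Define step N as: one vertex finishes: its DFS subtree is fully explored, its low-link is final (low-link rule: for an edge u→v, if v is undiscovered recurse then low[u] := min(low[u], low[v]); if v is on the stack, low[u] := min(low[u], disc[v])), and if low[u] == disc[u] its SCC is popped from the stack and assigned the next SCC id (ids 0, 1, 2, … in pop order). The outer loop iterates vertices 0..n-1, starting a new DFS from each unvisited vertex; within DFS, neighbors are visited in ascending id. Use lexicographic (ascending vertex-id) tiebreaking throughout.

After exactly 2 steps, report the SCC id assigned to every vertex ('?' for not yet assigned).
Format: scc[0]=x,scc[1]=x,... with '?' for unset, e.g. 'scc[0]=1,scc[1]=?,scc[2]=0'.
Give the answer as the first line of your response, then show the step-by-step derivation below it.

scc[0]=0,scc[1]=?,scc[2]=?,scc[3]=0,scc[4]=?,scc[5]=?

step 1: low=(low[0]=0,low[1]=?,low[2]=?,low[3]=0,low[4]=?,low[5]=?); scc=(scc[0]=?,scc[1]=?,scc[2]=?,scc[3]=?,scc[4]=?,scc[5]=?)
step 2: low=(low[0]=0,low[1]=?,low[2]=?,low[3]=0,low[4]=?,low[5]=?); scc=(scc[0]=0,scc[1]=?,scc[2]=?,scc[3]=0,scc[4]=?,scc[5]=?)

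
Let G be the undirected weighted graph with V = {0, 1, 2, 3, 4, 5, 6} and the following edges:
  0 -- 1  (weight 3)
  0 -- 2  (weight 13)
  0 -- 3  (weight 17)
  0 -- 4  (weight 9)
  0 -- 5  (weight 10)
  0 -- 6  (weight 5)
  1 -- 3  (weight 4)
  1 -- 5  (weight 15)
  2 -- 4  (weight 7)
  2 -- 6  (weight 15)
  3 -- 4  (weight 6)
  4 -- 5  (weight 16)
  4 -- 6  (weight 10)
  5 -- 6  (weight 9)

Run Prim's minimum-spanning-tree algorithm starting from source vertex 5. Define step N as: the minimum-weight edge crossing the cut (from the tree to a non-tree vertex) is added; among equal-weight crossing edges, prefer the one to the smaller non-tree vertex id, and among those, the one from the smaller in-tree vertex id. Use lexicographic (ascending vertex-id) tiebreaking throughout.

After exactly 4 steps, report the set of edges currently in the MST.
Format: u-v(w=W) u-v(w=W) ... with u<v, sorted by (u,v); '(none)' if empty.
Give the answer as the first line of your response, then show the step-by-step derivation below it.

0-1(w=3) 0-6(w=5) 1-3(w=4) 5-6(w=9)

step 1: add edge 5-6 (w=9); MST = {5-6(w=9)}
step 2: add edge 0-6 (w=5); MST = {0-6(w=5) 5-6(w=9)}
step 3: add edge 0-1 (w=3); MST = {0-1(w=3) 0-6(w=5) 5-6(w=9)}
step 4: add edge 1-3 (w=4); MST = {0-1(w=3) 0-6(w=5) 1-3(w=4) 5-6(w=9)}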